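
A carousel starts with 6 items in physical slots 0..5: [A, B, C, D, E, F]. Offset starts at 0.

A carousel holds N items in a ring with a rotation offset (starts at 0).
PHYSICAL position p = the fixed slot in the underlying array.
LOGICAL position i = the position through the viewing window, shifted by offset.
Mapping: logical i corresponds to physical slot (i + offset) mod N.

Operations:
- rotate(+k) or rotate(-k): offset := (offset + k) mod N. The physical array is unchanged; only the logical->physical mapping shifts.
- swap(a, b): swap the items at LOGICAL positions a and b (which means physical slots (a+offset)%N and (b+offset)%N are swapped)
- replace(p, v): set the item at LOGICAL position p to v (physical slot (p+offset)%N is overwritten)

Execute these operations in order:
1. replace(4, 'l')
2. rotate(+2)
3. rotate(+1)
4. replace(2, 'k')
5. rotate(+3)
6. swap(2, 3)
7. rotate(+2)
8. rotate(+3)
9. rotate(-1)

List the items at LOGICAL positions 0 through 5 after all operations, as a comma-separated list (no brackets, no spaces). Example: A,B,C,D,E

Answer: l,k,A,B,D,C

Derivation:
After op 1 (replace(4, 'l')): offset=0, physical=[A,B,C,D,l,F], logical=[A,B,C,D,l,F]
After op 2 (rotate(+2)): offset=2, physical=[A,B,C,D,l,F], logical=[C,D,l,F,A,B]
After op 3 (rotate(+1)): offset=3, physical=[A,B,C,D,l,F], logical=[D,l,F,A,B,C]
After op 4 (replace(2, 'k')): offset=3, physical=[A,B,C,D,l,k], logical=[D,l,k,A,B,C]
After op 5 (rotate(+3)): offset=0, physical=[A,B,C,D,l,k], logical=[A,B,C,D,l,k]
After op 6 (swap(2, 3)): offset=0, physical=[A,B,D,C,l,k], logical=[A,B,D,C,l,k]
After op 7 (rotate(+2)): offset=2, physical=[A,B,D,C,l,k], logical=[D,C,l,k,A,B]
After op 8 (rotate(+3)): offset=5, physical=[A,B,D,C,l,k], logical=[k,A,B,D,C,l]
After op 9 (rotate(-1)): offset=4, physical=[A,B,D,C,l,k], logical=[l,k,A,B,D,C]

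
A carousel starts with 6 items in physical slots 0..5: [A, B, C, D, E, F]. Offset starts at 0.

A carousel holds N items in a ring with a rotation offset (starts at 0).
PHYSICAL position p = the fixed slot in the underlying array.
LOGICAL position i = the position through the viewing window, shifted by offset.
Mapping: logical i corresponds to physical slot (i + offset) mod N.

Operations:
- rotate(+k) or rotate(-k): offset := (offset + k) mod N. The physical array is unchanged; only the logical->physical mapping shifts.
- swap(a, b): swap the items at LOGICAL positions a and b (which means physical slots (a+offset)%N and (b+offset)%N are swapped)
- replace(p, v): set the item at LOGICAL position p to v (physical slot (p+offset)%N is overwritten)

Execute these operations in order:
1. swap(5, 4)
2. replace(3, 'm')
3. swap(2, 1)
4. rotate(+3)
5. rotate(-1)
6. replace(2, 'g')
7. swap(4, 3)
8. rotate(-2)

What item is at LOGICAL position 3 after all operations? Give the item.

Answer: m

Derivation:
After op 1 (swap(5, 4)): offset=0, physical=[A,B,C,D,F,E], logical=[A,B,C,D,F,E]
After op 2 (replace(3, 'm')): offset=0, physical=[A,B,C,m,F,E], logical=[A,B,C,m,F,E]
After op 3 (swap(2, 1)): offset=0, physical=[A,C,B,m,F,E], logical=[A,C,B,m,F,E]
After op 4 (rotate(+3)): offset=3, physical=[A,C,B,m,F,E], logical=[m,F,E,A,C,B]
After op 5 (rotate(-1)): offset=2, physical=[A,C,B,m,F,E], logical=[B,m,F,E,A,C]
After op 6 (replace(2, 'g')): offset=2, physical=[A,C,B,m,g,E], logical=[B,m,g,E,A,C]
After op 7 (swap(4, 3)): offset=2, physical=[E,C,B,m,g,A], logical=[B,m,g,A,E,C]
After op 8 (rotate(-2)): offset=0, physical=[E,C,B,m,g,A], logical=[E,C,B,m,g,A]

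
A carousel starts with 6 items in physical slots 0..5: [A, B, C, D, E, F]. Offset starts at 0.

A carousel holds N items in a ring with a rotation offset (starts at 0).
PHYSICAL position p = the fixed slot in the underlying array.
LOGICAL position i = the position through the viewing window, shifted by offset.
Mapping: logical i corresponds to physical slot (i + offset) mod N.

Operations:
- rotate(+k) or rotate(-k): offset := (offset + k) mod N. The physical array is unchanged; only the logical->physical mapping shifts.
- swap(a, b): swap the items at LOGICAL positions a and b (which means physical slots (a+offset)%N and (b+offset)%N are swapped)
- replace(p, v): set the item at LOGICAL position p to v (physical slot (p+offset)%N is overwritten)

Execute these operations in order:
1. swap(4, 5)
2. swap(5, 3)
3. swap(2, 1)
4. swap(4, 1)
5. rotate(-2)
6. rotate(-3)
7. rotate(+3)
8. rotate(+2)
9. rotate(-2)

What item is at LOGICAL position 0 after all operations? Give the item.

Answer: C

Derivation:
After op 1 (swap(4, 5)): offset=0, physical=[A,B,C,D,F,E], logical=[A,B,C,D,F,E]
After op 2 (swap(5, 3)): offset=0, physical=[A,B,C,E,F,D], logical=[A,B,C,E,F,D]
After op 3 (swap(2, 1)): offset=0, physical=[A,C,B,E,F,D], logical=[A,C,B,E,F,D]
After op 4 (swap(4, 1)): offset=0, physical=[A,F,B,E,C,D], logical=[A,F,B,E,C,D]
After op 5 (rotate(-2)): offset=4, physical=[A,F,B,E,C,D], logical=[C,D,A,F,B,E]
After op 6 (rotate(-3)): offset=1, physical=[A,F,B,E,C,D], logical=[F,B,E,C,D,A]
After op 7 (rotate(+3)): offset=4, physical=[A,F,B,E,C,D], logical=[C,D,A,F,B,E]
After op 8 (rotate(+2)): offset=0, physical=[A,F,B,E,C,D], logical=[A,F,B,E,C,D]
After op 9 (rotate(-2)): offset=4, physical=[A,F,B,E,C,D], logical=[C,D,A,F,B,E]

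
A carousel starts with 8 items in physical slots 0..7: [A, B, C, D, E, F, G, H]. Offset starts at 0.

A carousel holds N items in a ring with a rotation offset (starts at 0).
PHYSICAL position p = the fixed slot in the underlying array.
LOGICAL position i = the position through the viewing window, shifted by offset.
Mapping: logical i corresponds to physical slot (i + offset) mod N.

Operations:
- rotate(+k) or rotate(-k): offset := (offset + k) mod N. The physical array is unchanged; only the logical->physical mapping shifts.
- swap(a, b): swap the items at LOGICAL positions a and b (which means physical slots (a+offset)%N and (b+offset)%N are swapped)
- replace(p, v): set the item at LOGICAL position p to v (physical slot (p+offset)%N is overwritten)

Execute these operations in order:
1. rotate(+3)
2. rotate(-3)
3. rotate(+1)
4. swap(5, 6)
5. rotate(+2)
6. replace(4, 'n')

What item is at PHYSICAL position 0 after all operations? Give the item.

Answer: A

Derivation:
After op 1 (rotate(+3)): offset=3, physical=[A,B,C,D,E,F,G,H], logical=[D,E,F,G,H,A,B,C]
After op 2 (rotate(-3)): offset=0, physical=[A,B,C,D,E,F,G,H], logical=[A,B,C,D,E,F,G,H]
After op 3 (rotate(+1)): offset=1, physical=[A,B,C,D,E,F,G,H], logical=[B,C,D,E,F,G,H,A]
After op 4 (swap(5, 6)): offset=1, physical=[A,B,C,D,E,F,H,G], logical=[B,C,D,E,F,H,G,A]
After op 5 (rotate(+2)): offset=3, physical=[A,B,C,D,E,F,H,G], logical=[D,E,F,H,G,A,B,C]
After op 6 (replace(4, 'n')): offset=3, physical=[A,B,C,D,E,F,H,n], logical=[D,E,F,H,n,A,B,C]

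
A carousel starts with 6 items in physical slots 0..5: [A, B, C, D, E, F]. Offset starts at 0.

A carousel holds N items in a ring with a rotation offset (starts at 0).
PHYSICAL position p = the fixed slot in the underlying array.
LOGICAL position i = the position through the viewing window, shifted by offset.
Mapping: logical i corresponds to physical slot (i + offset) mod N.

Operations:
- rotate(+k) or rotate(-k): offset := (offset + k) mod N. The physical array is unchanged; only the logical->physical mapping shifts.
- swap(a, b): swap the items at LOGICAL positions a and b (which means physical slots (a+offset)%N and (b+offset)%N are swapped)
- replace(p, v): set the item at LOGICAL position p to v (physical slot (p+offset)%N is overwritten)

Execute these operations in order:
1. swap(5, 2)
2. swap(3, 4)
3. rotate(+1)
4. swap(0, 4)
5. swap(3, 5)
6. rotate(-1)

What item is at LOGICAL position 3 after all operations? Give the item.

Answer: E

Derivation:
After op 1 (swap(5, 2)): offset=0, physical=[A,B,F,D,E,C], logical=[A,B,F,D,E,C]
After op 2 (swap(3, 4)): offset=0, physical=[A,B,F,E,D,C], logical=[A,B,F,E,D,C]
After op 3 (rotate(+1)): offset=1, physical=[A,B,F,E,D,C], logical=[B,F,E,D,C,A]
After op 4 (swap(0, 4)): offset=1, physical=[A,C,F,E,D,B], logical=[C,F,E,D,B,A]
After op 5 (swap(3, 5)): offset=1, physical=[D,C,F,E,A,B], logical=[C,F,E,A,B,D]
After op 6 (rotate(-1)): offset=0, physical=[D,C,F,E,A,B], logical=[D,C,F,E,A,B]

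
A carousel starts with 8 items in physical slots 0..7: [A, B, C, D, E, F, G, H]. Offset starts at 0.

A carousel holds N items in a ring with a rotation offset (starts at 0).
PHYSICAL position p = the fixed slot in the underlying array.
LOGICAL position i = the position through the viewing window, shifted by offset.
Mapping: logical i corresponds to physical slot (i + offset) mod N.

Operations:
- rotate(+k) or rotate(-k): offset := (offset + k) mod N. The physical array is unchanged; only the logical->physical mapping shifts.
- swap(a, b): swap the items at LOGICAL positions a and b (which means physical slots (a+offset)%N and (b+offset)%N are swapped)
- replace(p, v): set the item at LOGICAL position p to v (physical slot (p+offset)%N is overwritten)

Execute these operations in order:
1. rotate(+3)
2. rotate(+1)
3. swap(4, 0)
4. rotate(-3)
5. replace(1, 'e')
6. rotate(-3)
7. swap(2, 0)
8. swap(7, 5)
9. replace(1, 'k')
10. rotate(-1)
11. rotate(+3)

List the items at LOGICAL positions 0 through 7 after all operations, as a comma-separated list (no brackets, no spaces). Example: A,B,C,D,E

Answer: G,B,e,F,A,D,E,k

Derivation:
After op 1 (rotate(+3)): offset=3, physical=[A,B,C,D,E,F,G,H], logical=[D,E,F,G,H,A,B,C]
After op 2 (rotate(+1)): offset=4, physical=[A,B,C,D,E,F,G,H], logical=[E,F,G,H,A,B,C,D]
After op 3 (swap(4, 0)): offset=4, physical=[E,B,C,D,A,F,G,H], logical=[A,F,G,H,E,B,C,D]
After op 4 (rotate(-3)): offset=1, physical=[E,B,C,D,A,F,G,H], logical=[B,C,D,A,F,G,H,E]
After op 5 (replace(1, 'e')): offset=1, physical=[E,B,e,D,A,F,G,H], logical=[B,e,D,A,F,G,H,E]
After op 6 (rotate(-3)): offset=6, physical=[E,B,e,D,A,F,G,H], logical=[G,H,E,B,e,D,A,F]
After op 7 (swap(2, 0)): offset=6, physical=[G,B,e,D,A,F,E,H], logical=[E,H,G,B,e,D,A,F]
After op 8 (swap(7, 5)): offset=6, physical=[G,B,e,F,A,D,E,H], logical=[E,H,G,B,e,F,A,D]
After op 9 (replace(1, 'k')): offset=6, physical=[G,B,e,F,A,D,E,k], logical=[E,k,G,B,e,F,A,D]
After op 10 (rotate(-1)): offset=5, physical=[G,B,e,F,A,D,E,k], logical=[D,E,k,G,B,e,F,A]
After op 11 (rotate(+3)): offset=0, physical=[G,B,e,F,A,D,E,k], logical=[G,B,e,F,A,D,E,k]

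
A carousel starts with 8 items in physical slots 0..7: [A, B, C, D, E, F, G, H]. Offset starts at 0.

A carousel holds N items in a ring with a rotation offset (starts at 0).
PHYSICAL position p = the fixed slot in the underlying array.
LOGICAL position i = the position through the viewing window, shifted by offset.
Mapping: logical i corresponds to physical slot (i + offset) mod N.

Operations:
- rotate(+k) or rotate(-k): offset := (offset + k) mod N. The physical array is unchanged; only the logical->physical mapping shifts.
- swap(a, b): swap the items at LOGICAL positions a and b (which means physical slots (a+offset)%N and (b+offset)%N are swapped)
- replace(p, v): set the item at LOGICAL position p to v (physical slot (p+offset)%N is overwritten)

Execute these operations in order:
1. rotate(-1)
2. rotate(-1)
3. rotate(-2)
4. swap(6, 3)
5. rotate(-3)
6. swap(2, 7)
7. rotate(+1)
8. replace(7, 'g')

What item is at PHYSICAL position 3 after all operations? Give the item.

Answer: A

Derivation:
After op 1 (rotate(-1)): offset=7, physical=[A,B,C,D,E,F,G,H], logical=[H,A,B,C,D,E,F,G]
After op 2 (rotate(-1)): offset=6, physical=[A,B,C,D,E,F,G,H], logical=[G,H,A,B,C,D,E,F]
After op 3 (rotate(-2)): offset=4, physical=[A,B,C,D,E,F,G,H], logical=[E,F,G,H,A,B,C,D]
After op 4 (swap(6, 3)): offset=4, physical=[A,B,H,D,E,F,G,C], logical=[E,F,G,C,A,B,H,D]
After op 5 (rotate(-3)): offset=1, physical=[A,B,H,D,E,F,G,C], logical=[B,H,D,E,F,G,C,A]
After op 6 (swap(2, 7)): offset=1, physical=[D,B,H,A,E,F,G,C], logical=[B,H,A,E,F,G,C,D]
After op 7 (rotate(+1)): offset=2, physical=[D,B,H,A,E,F,G,C], logical=[H,A,E,F,G,C,D,B]
After op 8 (replace(7, 'g')): offset=2, physical=[D,g,H,A,E,F,G,C], logical=[H,A,E,F,G,C,D,g]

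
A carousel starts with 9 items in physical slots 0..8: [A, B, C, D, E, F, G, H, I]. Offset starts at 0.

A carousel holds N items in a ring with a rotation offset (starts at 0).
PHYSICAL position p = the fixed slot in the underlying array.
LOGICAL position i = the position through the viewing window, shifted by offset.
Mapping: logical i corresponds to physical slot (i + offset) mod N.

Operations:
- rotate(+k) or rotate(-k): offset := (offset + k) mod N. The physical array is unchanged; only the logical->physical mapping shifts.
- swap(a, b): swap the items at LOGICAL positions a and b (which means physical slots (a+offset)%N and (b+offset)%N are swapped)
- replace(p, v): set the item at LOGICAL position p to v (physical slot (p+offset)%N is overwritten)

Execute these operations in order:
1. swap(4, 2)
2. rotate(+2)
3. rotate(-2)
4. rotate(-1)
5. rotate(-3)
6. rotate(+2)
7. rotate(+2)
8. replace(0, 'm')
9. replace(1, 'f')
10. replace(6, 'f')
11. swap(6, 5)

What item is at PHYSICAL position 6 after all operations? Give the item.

Answer: F

Derivation:
After op 1 (swap(4, 2)): offset=0, physical=[A,B,E,D,C,F,G,H,I], logical=[A,B,E,D,C,F,G,H,I]
After op 2 (rotate(+2)): offset=2, physical=[A,B,E,D,C,F,G,H,I], logical=[E,D,C,F,G,H,I,A,B]
After op 3 (rotate(-2)): offset=0, physical=[A,B,E,D,C,F,G,H,I], logical=[A,B,E,D,C,F,G,H,I]
After op 4 (rotate(-1)): offset=8, physical=[A,B,E,D,C,F,G,H,I], logical=[I,A,B,E,D,C,F,G,H]
After op 5 (rotate(-3)): offset=5, physical=[A,B,E,D,C,F,G,H,I], logical=[F,G,H,I,A,B,E,D,C]
After op 6 (rotate(+2)): offset=7, physical=[A,B,E,D,C,F,G,H,I], logical=[H,I,A,B,E,D,C,F,G]
After op 7 (rotate(+2)): offset=0, physical=[A,B,E,D,C,F,G,H,I], logical=[A,B,E,D,C,F,G,H,I]
After op 8 (replace(0, 'm')): offset=0, physical=[m,B,E,D,C,F,G,H,I], logical=[m,B,E,D,C,F,G,H,I]
After op 9 (replace(1, 'f')): offset=0, physical=[m,f,E,D,C,F,G,H,I], logical=[m,f,E,D,C,F,G,H,I]
After op 10 (replace(6, 'f')): offset=0, physical=[m,f,E,D,C,F,f,H,I], logical=[m,f,E,D,C,F,f,H,I]
After op 11 (swap(6, 5)): offset=0, physical=[m,f,E,D,C,f,F,H,I], logical=[m,f,E,D,C,f,F,H,I]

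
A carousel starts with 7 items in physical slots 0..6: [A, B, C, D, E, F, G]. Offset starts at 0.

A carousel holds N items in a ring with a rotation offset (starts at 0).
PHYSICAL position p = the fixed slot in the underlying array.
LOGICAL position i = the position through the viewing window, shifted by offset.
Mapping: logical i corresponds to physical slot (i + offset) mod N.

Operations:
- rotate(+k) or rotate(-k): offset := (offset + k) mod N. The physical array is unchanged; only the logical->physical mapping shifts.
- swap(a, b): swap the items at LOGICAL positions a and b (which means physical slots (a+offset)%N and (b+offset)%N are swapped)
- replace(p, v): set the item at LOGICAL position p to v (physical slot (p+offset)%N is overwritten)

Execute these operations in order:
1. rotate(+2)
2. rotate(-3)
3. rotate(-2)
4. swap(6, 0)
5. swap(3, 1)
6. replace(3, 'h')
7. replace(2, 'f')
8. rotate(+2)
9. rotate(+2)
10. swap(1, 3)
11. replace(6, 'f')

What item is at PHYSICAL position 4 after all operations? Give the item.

After op 1 (rotate(+2)): offset=2, physical=[A,B,C,D,E,F,G], logical=[C,D,E,F,G,A,B]
After op 2 (rotate(-3)): offset=6, physical=[A,B,C,D,E,F,G], logical=[G,A,B,C,D,E,F]
After op 3 (rotate(-2)): offset=4, physical=[A,B,C,D,E,F,G], logical=[E,F,G,A,B,C,D]
After op 4 (swap(6, 0)): offset=4, physical=[A,B,C,E,D,F,G], logical=[D,F,G,A,B,C,E]
After op 5 (swap(3, 1)): offset=4, physical=[F,B,C,E,D,A,G], logical=[D,A,G,F,B,C,E]
After op 6 (replace(3, 'h')): offset=4, physical=[h,B,C,E,D,A,G], logical=[D,A,G,h,B,C,E]
After op 7 (replace(2, 'f')): offset=4, physical=[h,B,C,E,D,A,f], logical=[D,A,f,h,B,C,E]
After op 8 (rotate(+2)): offset=6, physical=[h,B,C,E,D,A,f], logical=[f,h,B,C,E,D,A]
After op 9 (rotate(+2)): offset=1, physical=[h,B,C,E,D,A,f], logical=[B,C,E,D,A,f,h]
After op 10 (swap(1, 3)): offset=1, physical=[h,B,D,E,C,A,f], logical=[B,D,E,C,A,f,h]
After op 11 (replace(6, 'f')): offset=1, physical=[f,B,D,E,C,A,f], logical=[B,D,E,C,A,f,f]

Answer: C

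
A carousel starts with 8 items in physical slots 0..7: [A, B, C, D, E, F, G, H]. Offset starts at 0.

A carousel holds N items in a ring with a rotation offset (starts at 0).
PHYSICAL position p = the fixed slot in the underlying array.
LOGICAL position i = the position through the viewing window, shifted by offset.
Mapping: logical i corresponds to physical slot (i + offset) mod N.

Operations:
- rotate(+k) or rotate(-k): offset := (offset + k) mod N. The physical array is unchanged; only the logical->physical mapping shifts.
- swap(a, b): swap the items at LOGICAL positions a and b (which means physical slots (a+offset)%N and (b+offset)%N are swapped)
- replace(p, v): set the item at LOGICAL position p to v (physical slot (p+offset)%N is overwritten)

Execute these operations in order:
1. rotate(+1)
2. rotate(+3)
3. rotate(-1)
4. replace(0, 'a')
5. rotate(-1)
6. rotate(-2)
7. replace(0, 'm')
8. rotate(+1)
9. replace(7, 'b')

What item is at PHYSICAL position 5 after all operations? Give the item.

After op 1 (rotate(+1)): offset=1, physical=[A,B,C,D,E,F,G,H], logical=[B,C,D,E,F,G,H,A]
After op 2 (rotate(+3)): offset=4, physical=[A,B,C,D,E,F,G,H], logical=[E,F,G,H,A,B,C,D]
After op 3 (rotate(-1)): offset=3, physical=[A,B,C,D,E,F,G,H], logical=[D,E,F,G,H,A,B,C]
After op 4 (replace(0, 'a')): offset=3, physical=[A,B,C,a,E,F,G,H], logical=[a,E,F,G,H,A,B,C]
After op 5 (rotate(-1)): offset=2, physical=[A,B,C,a,E,F,G,H], logical=[C,a,E,F,G,H,A,B]
After op 6 (rotate(-2)): offset=0, physical=[A,B,C,a,E,F,G,H], logical=[A,B,C,a,E,F,G,H]
After op 7 (replace(0, 'm')): offset=0, physical=[m,B,C,a,E,F,G,H], logical=[m,B,C,a,E,F,G,H]
After op 8 (rotate(+1)): offset=1, physical=[m,B,C,a,E,F,G,H], logical=[B,C,a,E,F,G,H,m]
After op 9 (replace(7, 'b')): offset=1, physical=[b,B,C,a,E,F,G,H], logical=[B,C,a,E,F,G,H,b]

Answer: F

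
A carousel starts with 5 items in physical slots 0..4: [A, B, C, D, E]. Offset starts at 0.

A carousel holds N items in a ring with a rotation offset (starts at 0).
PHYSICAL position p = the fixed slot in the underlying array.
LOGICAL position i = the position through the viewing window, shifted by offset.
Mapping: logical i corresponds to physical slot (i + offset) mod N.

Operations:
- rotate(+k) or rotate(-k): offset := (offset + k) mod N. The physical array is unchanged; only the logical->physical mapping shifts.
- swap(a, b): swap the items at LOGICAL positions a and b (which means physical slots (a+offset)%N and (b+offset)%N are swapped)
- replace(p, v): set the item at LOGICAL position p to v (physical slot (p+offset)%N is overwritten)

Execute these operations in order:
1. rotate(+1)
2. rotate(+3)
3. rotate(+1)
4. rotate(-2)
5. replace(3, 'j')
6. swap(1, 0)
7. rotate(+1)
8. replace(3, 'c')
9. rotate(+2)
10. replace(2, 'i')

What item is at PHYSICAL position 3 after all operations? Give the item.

After op 1 (rotate(+1)): offset=1, physical=[A,B,C,D,E], logical=[B,C,D,E,A]
After op 2 (rotate(+3)): offset=4, physical=[A,B,C,D,E], logical=[E,A,B,C,D]
After op 3 (rotate(+1)): offset=0, physical=[A,B,C,D,E], logical=[A,B,C,D,E]
After op 4 (rotate(-2)): offset=3, physical=[A,B,C,D,E], logical=[D,E,A,B,C]
After op 5 (replace(3, 'j')): offset=3, physical=[A,j,C,D,E], logical=[D,E,A,j,C]
After op 6 (swap(1, 0)): offset=3, physical=[A,j,C,E,D], logical=[E,D,A,j,C]
After op 7 (rotate(+1)): offset=4, physical=[A,j,C,E,D], logical=[D,A,j,C,E]
After op 8 (replace(3, 'c')): offset=4, physical=[A,j,c,E,D], logical=[D,A,j,c,E]
After op 9 (rotate(+2)): offset=1, physical=[A,j,c,E,D], logical=[j,c,E,D,A]
After op 10 (replace(2, 'i')): offset=1, physical=[A,j,c,i,D], logical=[j,c,i,D,A]

Answer: i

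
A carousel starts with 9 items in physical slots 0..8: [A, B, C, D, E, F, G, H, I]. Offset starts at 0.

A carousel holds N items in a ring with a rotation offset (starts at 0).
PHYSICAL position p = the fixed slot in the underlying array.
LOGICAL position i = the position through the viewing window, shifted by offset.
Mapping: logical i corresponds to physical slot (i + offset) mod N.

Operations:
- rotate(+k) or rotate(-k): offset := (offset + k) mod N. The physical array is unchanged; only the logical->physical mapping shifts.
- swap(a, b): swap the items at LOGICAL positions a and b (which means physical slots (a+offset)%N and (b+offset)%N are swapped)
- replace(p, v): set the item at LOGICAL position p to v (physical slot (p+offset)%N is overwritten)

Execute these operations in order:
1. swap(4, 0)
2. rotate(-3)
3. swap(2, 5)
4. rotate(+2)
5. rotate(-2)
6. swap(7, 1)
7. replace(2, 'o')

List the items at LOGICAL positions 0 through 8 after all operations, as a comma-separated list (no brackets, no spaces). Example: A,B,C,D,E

After op 1 (swap(4, 0)): offset=0, physical=[E,B,C,D,A,F,G,H,I], logical=[E,B,C,D,A,F,G,H,I]
After op 2 (rotate(-3)): offset=6, physical=[E,B,C,D,A,F,G,H,I], logical=[G,H,I,E,B,C,D,A,F]
After op 3 (swap(2, 5)): offset=6, physical=[E,B,I,D,A,F,G,H,C], logical=[G,H,C,E,B,I,D,A,F]
After op 4 (rotate(+2)): offset=8, physical=[E,B,I,D,A,F,G,H,C], logical=[C,E,B,I,D,A,F,G,H]
After op 5 (rotate(-2)): offset=6, physical=[E,B,I,D,A,F,G,H,C], logical=[G,H,C,E,B,I,D,A,F]
After op 6 (swap(7, 1)): offset=6, physical=[E,B,I,D,H,F,G,A,C], logical=[G,A,C,E,B,I,D,H,F]
After op 7 (replace(2, 'o')): offset=6, physical=[E,B,I,D,H,F,G,A,o], logical=[G,A,o,E,B,I,D,H,F]

Answer: G,A,o,E,B,I,D,H,F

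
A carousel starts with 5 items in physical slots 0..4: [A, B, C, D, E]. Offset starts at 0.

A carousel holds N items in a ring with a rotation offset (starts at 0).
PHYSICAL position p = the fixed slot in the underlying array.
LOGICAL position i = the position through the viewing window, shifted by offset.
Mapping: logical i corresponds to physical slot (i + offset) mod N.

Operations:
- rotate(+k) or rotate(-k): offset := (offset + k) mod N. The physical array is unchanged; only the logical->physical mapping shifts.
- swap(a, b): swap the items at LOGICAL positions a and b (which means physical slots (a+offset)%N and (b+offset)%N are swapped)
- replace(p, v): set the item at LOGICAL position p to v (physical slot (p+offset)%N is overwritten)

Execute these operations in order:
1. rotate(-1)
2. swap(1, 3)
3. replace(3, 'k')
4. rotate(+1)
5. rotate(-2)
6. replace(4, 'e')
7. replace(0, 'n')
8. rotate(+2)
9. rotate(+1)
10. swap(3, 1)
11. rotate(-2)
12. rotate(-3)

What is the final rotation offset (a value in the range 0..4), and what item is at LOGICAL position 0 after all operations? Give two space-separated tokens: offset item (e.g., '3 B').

After op 1 (rotate(-1)): offset=4, physical=[A,B,C,D,E], logical=[E,A,B,C,D]
After op 2 (swap(1, 3)): offset=4, physical=[C,B,A,D,E], logical=[E,C,B,A,D]
After op 3 (replace(3, 'k')): offset=4, physical=[C,B,k,D,E], logical=[E,C,B,k,D]
After op 4 (rotate(+1)): offset=0, physical=[C,B,k,D,E], logical=[C,B,k,D,E]
After op 5 (rotate(-2)): offset=3, physical=[C,B,k,D,E], logical=[D,E,C,B,k]
After op 6 (replace(4, 'e')): offset=3, physical=[C,B,e,D,E], logical=[D,E,C,B,e]
After op 7 (replace(0, 'n')): offset=3, physical=[C,B,e,n,E], logical=[n,E,C,B,e]
After op 8 (rotate(+2)): offset=0, physical=[C,B,e,n,E], logical=[C,B,e,n,E]
After op 9 (rotate(+1)): offset=1, physical=[C,B,e,n,E], logical=[B,e,n,E,C]
After op 10 (swap(3, 1)): offset=1, physical=[C,B,E,n,e], logical=[B,E,n,e,C]
After op 11 (rotate(-2)): offset=4, physical=[C,B,E,n,e], logical=[e,C,B,E,n]
After op 12 (rotate(-3)): offset=1, physical=[C,B,E,n,e], logical=[B,E,n,e,C]

Answer: 1 B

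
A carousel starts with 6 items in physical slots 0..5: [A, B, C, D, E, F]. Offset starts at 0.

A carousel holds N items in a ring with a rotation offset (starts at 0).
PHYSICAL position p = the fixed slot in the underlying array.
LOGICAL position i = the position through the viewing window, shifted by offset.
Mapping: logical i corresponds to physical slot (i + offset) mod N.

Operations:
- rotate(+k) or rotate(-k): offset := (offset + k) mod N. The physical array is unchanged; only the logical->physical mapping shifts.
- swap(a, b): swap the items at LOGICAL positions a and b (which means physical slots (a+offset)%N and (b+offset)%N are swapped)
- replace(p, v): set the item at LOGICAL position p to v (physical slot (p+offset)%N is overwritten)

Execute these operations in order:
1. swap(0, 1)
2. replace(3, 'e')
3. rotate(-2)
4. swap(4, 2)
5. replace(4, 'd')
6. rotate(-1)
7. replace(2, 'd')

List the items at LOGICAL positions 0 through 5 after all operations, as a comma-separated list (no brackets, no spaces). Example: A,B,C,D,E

After op 1 (swap(0, 1)): offset=0, physical=[B,A,C,D,E,F], logical=[B,A,C,D,E,F]
After op 2 (replace(3, 'e')): offset=0, physical=[B,A,C,e,E,F], logical=[B,A,C,e,E,F]
After op 3 (rotate(-2)): offset=4, physical=[B,A,C,e,E,F], logical=[E,F,B,A,C,e]
After op 4 (swap(4, 2)): offset=4, physical=[C,A,B,e,E,F], logical=[E,F,C,A,B,e]
After op 5 (replace(4, 'd')): offset=4, physical=[C,A,d,e,E,F], logical=[E,F,C,A,d,e]
After op 6 (rotate(-1)): offset=3, physical=[C,A,d,e,E,F], logical=[e,E,F,C,A,d]
After op 7 (replace(2, 'd')): offset=3, physical=[C,A,d,e,E,d], logical=[e,E,d,C,A,d]

Answer: e,E,d,C,A,d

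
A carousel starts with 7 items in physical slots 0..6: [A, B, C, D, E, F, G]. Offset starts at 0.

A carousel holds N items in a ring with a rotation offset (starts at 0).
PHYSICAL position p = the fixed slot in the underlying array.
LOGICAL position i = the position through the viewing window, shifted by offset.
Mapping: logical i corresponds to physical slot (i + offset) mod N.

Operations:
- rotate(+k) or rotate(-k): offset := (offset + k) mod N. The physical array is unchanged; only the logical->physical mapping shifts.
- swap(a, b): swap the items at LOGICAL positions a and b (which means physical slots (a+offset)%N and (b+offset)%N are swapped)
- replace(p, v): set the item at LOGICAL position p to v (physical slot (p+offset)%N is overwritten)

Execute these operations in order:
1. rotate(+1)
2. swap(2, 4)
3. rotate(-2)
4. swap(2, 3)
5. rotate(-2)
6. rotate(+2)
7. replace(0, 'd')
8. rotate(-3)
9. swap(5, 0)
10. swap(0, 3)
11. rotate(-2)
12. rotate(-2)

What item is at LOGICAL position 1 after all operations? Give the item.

Answer: A

Derivation:
After op 1 (rotate(+1)): offset=1, physical=[A,B,C,D,E,F,G], logical=[B,C,D,E,F,G,A]
After op 2 (swap(2, 4)): offset=1, physical=[A,B,C,F,E,D,G], logical=[B,C,F,E,D,G,A]
After op 3 (rotate(-2)): offset=6, physical=[A,B,C,F,E,D,G], logical=[G,A,B,C,F,E,D]
After op 4 (swap(2, 3)): offset=6, physical=[A,C,B,F,E,D,G], logical=[G,A,C,B,F,E,D]
After op 5 (rotate(-2)): offset=4, physical=[A,C,B,F,E,D,G], logical=[E,D,G,A,C,B,F]
After op 6 (rotate(+2)): offset=6, physical=[A,C,B,F,E,D,G], logical=[G,A,C,B,F,E,D]
After op 7 (replace(0, 'd')): offset=6, physical=[A,C,B,F,E,D,d], logical=[d,A,C,B,F,E,D]
After op 8 (rotate(-3)): offset=3, physical=[A,C,B,F,E,D,d], logical=[F,E,D,d,A,C,B]
After op 9 (swap(5, 0)): offset=3, physical=[A,F,B,C,E,D,d], logical=[C,E,D,d,A,F,B]
After op 10 (swap(0, 3)): offset=3, physical=[A,F,B,d,E,D,C], logical=[d,E,D,C,A,F,B]
After op 11 (rotate(-2)): offset=1, physical=[A,F,B,d,E,D,C], logical=[F,B,d,E,D,C,A]
After op 12 (rotate(-2)): offset=6, physical=[A,F,B,d,E,D,C], logical=[C,A,F,B,d,E,D]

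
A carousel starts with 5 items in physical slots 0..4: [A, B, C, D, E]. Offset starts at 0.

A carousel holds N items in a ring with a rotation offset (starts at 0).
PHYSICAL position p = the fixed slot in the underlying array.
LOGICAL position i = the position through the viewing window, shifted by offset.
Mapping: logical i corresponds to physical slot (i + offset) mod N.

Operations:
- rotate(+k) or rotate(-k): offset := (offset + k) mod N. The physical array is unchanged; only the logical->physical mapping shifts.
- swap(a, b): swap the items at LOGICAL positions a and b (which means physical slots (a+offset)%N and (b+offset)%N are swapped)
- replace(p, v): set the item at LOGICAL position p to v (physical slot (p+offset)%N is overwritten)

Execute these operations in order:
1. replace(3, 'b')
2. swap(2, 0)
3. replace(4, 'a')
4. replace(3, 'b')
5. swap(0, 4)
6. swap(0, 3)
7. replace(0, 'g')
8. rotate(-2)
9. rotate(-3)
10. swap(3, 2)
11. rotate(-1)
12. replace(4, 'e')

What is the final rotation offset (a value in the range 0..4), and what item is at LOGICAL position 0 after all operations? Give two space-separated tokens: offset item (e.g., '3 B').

Answer: 4 C

Derivation:
After op 1 (replace(3, 'b')): offset=0, physical=[A,B,C,b,E], logical=[A,B,C,b,E]
After op 2 (swap(2, 0)): offset=0, physical=[C,B,A,b,E], logical=[C,B,A,b,E]
After op 3 (replace(4, 'a')): offset=0, physical=[C,B,A,b,a], logical=[C,B,A,b,a]
After op 4 (replace(3, 'b')): offset=0, physical=[C,B,A,b,a], logical=[C,B,A,b,a]
After op 5 (swap(0, 4)): offset=0, physical=[a,B,A,b,C], logical=[a,B,A,b,C]
After op 6 (swap(0, 3)): offset=0, physical=[b,B,A,a,C], logical=[b,B,A,a,C]
After op 7 (replace(0, 'g')): offset=0, physical=[g,B,A,a,C], logical=[g,B,A,a,C]
After op 8 (rotate(-2)): offset=3, physical=[g,B,A,a,C], logical=[a,C,g,B,A]
After op 9 (rotate(-3)): offset=0, physical=[g,B,A,a,C], logical=[g,B,A,a,C]
After op 10 (swap(3, 2)): offset=0, physical=[g,B,a,A,C], logical=[g,B,a,A,C]
After op 11 (rotate(-1)): offset=4, physical=[g,B,a,A,C], logical=[C,g,B,a,A]
After op 12 (replace(4, 'e')): offset=4, physical=[g,B,a,e,C], logical=[C,g,B,a,e]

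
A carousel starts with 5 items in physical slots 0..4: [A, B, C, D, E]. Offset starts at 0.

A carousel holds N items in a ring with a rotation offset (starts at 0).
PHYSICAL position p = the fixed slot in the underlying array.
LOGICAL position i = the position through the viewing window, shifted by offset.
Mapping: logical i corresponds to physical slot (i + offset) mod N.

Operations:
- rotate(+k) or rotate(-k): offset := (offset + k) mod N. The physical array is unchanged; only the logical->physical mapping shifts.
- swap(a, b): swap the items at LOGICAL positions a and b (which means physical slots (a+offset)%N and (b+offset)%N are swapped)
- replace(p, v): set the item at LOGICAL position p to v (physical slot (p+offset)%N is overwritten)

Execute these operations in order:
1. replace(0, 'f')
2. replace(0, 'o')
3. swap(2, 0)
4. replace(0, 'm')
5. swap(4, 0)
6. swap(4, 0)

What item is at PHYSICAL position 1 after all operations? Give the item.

After op 1 (replace(0, 'f')): offset=0, physical=[f,B,C,D,E], logical=[f,B,C,D,E]
After op 2 (replace(0, 'o')): offset=0, physical=[o,B,C,D,E], logical=[o,B,C,D,E]
After op 3 (swap(2, 0)): offset=0, physical=[C,B,o,D,E], logical=[C,B,o,D,E]
After op 4 (replace(0, 'm')): offset=0, physical=[m,B,o,D,E], logical=[m,B,o,D,E]
After op 5 (swap(4, 0)): offset=0, physical=[E,B,o,D,m], logical=[E,B,o,D,m]
After op 6 (swap(4, 0)): offset=0, physical=[m,B,o,D,E], logical=[m,B,o,D,E]

Answer: B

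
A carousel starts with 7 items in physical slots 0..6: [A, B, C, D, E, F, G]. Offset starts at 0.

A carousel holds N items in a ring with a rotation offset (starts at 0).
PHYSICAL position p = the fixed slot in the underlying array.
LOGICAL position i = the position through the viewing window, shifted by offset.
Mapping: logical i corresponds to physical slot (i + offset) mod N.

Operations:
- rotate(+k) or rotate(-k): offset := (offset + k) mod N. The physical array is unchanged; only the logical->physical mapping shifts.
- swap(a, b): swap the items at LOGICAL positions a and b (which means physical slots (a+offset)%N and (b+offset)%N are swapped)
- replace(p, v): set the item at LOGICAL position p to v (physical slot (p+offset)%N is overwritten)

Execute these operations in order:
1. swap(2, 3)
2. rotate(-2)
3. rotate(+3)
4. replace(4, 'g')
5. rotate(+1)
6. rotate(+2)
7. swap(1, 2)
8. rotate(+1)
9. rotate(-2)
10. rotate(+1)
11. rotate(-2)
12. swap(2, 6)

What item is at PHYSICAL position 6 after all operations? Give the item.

After op 1 (swap(2, 3)): offset=0, physical=[A,B,D,C,E,F,G], logical=[A,B,D,C,E,F,G]
After op 2 (rotate(-2)): offset=5, physical=[A,B,D,C,E,F,G], logical=[F,G,A,B,D,C,E]
After op 3 (rotate(+3)): offset=1, physical=[A,B,D,C,E,F,G], logical=[B,D,C,E,F,G,A]
After op 4 (replace(4, 'g')): offset=1, physical=[A,B,D,C,E,g,G], logical=[B,D,C,E,g,G,A]
After op 5 (rotate(+1)): offset=2, physical=[A,B,D,C,E,g,G], logical=[D,C,E,g,G,A,B]
After op 6 (rotate(+2)): offset=4, physical=[A,B,D,C,E,g,G], logical=[E,g,G,A,B,D,C]
After op 7 (swap(1, 2)): offset=4, physical=[A,B,D,C,E,G,g], logical=[E,G,g,A,B,D,C]
After op 8 (rotate(+1)): offset=5, physical=[A,B,D,C,E,G,g], logical=[G,g,A,B,D,C,E]
After op 9 (rotate(-2)): offset=3, physical=[A,B,D,C,E,G,g], logical=[C,E,G,g,A,B,D]
After op 10 (rotate(+1)): offset=4, physical=[A,B,D,C,E,G,g], logical=[E,G,g,A,B,D,C]
After op 11 (rotate(-2)): offset=2, physical=[A,B,D,C,E,G,g], logical=[D,C,E,G,g,A,B]
After op 12 (swap(2, 6)): offset=2, physical=[A,E,D,C,B,G,g], logical=[D,C,B,G,g,A,E]

Answer: g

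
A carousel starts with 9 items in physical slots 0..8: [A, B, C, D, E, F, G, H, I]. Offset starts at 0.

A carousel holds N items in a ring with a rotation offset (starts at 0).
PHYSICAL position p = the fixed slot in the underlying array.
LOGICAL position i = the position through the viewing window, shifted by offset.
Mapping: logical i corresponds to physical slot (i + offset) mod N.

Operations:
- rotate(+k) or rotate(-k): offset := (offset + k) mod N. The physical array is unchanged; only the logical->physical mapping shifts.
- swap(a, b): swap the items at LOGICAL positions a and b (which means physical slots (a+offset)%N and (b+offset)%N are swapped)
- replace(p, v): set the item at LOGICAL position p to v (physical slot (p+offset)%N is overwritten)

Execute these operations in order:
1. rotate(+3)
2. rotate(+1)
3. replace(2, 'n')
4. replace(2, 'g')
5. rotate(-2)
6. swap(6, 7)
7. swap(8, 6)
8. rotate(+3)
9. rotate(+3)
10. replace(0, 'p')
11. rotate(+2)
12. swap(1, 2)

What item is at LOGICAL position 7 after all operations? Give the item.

Answer: p

Derivation:
After op 1 (rotate(+3)): offset=3, physical=[A,B,C,D,E,F,G,H,I], logical=[D,E,F,G,H,I,A,B,C]
After op 2 (rotate(+1)): offset=4, physical=[A,B,C,D,E,F,G,H,I], logical=[E,F,G,H,I,A,B,C,D]
After op 3 (replace(2, 'n')): offset=4, physical=[A,B,C,D,E,F,n,H,I], logical=[E,F,n,H,I,A,B,C,D]
After op 4 (replace(2, 'g')): offset=4, physical=[A,B,C,D,E,F,g,H,I], logical=[E,F,g,H,I,A,B,C,D]
After op 5 (rotate(-2)): offset=2, physical=[A,B,C,D,E,F,g,H,I], logical=[C,D,E,F,g,H,I,A,B]
After op 6 (swap(6, 7)): offset=2, physical=[I,B,C,D,E,F,g,H,A], logical=[C,D,E,F,g,H,A,I,B]
After op 7 (swap(8, 6)): offset=2, physical=[I,A,C,D,E,F,g,H,B], logical=[C,D,E,F,g,H,B,I,A]
After op 8 (rotate(+3)): offset=5, physical=[I,A,C,D,E,F,g,H,B], logical=[F,g,H,B,I,A,C,D,E]
After op 9 (rotate(+3)): offset=8, physical=[I,A,C,D,E,F,g,H,B], logical=[B,I,A,C,D,E,F,g,H]
After op 10 (replace(0, 'p')): offset=8, physical=[I,A,C,D,E,F,g,H,p], logical=[p,I,A,C,D,E,F,g,H]
After op 11 (rotate(+2)): offset=1, physical=[I,A,C,D,E,F,g,H,p], logical=[A,C,D,E,F,g,H,p,I]
After op 12 (swap(1, 2)): offset=1, physical=[I,A,D,C,E,F,g,H,p], logical=[A,D,C,E,F,g,H,p,I]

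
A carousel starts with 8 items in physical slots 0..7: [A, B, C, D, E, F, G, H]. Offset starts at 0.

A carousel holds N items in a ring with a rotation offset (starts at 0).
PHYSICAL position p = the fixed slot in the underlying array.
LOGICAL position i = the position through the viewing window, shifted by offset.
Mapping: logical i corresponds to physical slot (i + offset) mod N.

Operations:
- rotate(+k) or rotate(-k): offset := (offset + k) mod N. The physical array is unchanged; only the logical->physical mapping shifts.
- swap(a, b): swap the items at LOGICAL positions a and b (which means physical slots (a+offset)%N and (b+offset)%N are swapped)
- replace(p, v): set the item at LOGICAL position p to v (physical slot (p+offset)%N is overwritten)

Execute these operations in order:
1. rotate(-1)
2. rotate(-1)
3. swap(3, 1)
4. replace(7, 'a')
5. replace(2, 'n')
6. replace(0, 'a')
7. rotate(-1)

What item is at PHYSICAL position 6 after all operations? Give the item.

After op 1 (rotate(-1)): offset=7, physical=[A,B,C,D,E,F,G,H], logical=[H,A,B,C,D,E,F,G]
After op 2 (rotate(-1)): offset=6, physical=[A,B,C,D,E,F,G,H], logical=[G,H,A,B,C,D,E,F]
After op 3 (swap(3, 1)): offset=6, physical=[A,H,C,D,E,F,G,B], logical=[G,B,A,H,C,D,E,F]
After op 4 (replace(7, 'a')): offset=6, physical=[A,H,C,D,E,a,G,B], logical=[G,B,A,H,C,D,E,a]
After op 5 (replace(2, 'n')): offset=6, physical=[n,H,C,D,E,a,G,B], logical=[G,B,n,H,C,D,E,a]
After op 6 (replace(0, 'a')): offset=6, physical=[n,H,C,D,E,a,a,B], logical=[a,B,n,H,C,D,E,a]
After op 7 (rotate(-1)): offset=5, physical=[n,H,C,D,E,a,a,B], logical=[a,a,B,n,H,C,D,E]

Answer: a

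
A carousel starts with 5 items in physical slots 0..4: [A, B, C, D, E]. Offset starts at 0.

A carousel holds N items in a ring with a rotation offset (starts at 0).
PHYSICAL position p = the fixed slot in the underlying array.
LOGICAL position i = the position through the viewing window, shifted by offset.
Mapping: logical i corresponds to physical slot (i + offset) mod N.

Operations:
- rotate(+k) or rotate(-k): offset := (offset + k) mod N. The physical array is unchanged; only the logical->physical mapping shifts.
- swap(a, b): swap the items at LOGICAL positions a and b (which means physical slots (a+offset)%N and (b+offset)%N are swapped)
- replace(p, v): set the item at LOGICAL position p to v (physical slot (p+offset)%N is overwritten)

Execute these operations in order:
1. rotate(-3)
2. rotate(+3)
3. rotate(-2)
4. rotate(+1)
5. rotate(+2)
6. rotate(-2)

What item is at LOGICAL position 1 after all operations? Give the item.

Answer: A

Derivation:
After op 1 (rotate(-3)): offset=2, physical=[A,B,C,D,E], logical=[C,D,E,A,B]
After op 2 (rotate(+3)): offset=0, physical=[A,B,C,D,E], logical=[A,B,C,D,E]
After op 3 (rotate(-2)): offset=3, physical=[A,B,C,D,E], logical=[D,E,A,B,C]
After op 4 (rotate(+1)): offset=4, physical=[A,B,C,D,E], logical=[E,A,B,C,D]
After op 5 (rotate(+2)): offset=1, physical=[A,B,C,D,E], logical=[B,C,D,E,A]
After op 6 (rotate(-2)): offset=4, physical=[A,B,C,D,E], logical=[E,A,B,C,D]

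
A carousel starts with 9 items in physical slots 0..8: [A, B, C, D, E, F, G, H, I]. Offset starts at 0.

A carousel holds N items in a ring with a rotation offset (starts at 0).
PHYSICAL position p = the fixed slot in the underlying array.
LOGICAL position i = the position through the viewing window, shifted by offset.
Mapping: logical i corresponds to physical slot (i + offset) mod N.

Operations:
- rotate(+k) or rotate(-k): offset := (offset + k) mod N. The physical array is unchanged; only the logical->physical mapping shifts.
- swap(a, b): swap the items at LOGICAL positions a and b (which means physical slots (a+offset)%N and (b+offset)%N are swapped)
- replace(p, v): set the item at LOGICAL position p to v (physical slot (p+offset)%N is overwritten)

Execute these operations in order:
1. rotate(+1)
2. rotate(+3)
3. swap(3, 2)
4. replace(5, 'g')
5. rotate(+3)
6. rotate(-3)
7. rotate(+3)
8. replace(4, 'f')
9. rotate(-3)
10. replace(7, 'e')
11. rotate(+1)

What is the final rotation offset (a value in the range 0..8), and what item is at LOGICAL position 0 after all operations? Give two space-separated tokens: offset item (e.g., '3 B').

After op 1 (rotate(+1)): offset=1, physical=[A,B,C,D,E,F,G,H,I], logical=[B,C,D,E,F,G,H,I,A]
After op 2 (rotate(+3)): offset=4, physical=[A,B,C,D,E,F,G,H,I], logical=[E,F,G,H,I,A,B,C,D]
After op 3 (swap(3, 2)): offset=4, physical=[A,B,C,D,E,F,H,G,I], logical=[E,F,H,G,I,A,B,C,D]
After op 4 (replace(5, 'g')): offset=4, physical=[g,B,C,D,E,F,H,G,I], logical=[E,F,H,G,I,g,B,C,D]
After op 5 (rotate(+3)): offset=7, physical=[g,B,C,D,E,F,H,G,I], logical=[G,I,g,B,C,D,E,F,H]
After op 6 (rotate(-3)): offset=4, physical=[g,B,C,D,E,F,H,G,I], logical=[E,F,H,G,I,g,B,C,D]
After op 7 (rotate(+3)): offset=7, physical=[g,B,C,D,E,F,H,G,I], logical=[G,I,g,B,C,D,E,F,H]
After op 8 (replace(4, 'f')): offset=7, physical=[g,B,f,D,E,F,H,G,I], logical=[G,I,g,B,f,D,E,F,H]
After op 9 (rotate(-3)): offset=4, physical=[g,B,f,D,E,F,H,G,I], logical=[E,F,H,G,I,g,B,f,D]
After op 10 (replace(7, 'e')): offset=4, physical=[g,B,e,D,E,F,H,G,I], logical=[E,F,H,G,I,g,B,e,D]
After op 11 (rotate(+1)): offset=5, physical=[g,B,e,D,E,F,H,G,I], logical=[F,H,G,I,g,B,e,D,E]

Answer: 5 F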